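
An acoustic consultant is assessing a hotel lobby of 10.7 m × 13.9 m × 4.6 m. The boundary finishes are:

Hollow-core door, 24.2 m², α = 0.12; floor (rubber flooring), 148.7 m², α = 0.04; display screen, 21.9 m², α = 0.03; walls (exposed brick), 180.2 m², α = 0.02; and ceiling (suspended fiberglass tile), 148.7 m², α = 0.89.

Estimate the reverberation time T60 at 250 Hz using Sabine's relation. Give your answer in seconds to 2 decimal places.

0.76 sec

Summing Sᵢαᵢ: 2.904 + 5.948 + 0.657 + 3.604 + 132.343 → A = 145.456 sabins.
Volume V = 10.7 × 13.9 × 4.6 = 684.158 m³.
RT60 = 0.161 · V / A = 0.161 × 684.158 / 145.456 = 0.76 s.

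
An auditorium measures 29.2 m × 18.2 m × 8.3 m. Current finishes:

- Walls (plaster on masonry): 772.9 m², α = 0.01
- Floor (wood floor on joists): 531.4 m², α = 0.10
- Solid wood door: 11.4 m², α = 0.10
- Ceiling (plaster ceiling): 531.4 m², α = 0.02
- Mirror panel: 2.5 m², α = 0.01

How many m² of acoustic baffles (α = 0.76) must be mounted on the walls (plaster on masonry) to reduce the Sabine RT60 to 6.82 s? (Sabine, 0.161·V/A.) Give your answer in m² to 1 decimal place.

Summing Sᵢαᵢ: 7.729 + 53.140 + 1.140 + 10.628 + 0.025 → A₁ = 72.662 sabins.
V = 4410.952 m³. Target absorption A₂ = 0.161 × 4410.952 / 6.82 = 104.130 sabins.
ΔA needed = 104.130 − 72.662 = 31.468 sabins.
Each m² of panel replacing the walls (plaster on masonry) adds (0.76 − 0.01) = 0.75 sabins.
Area = ΔA/Δα = 31.468/0.75 = 42.0 m².

42.0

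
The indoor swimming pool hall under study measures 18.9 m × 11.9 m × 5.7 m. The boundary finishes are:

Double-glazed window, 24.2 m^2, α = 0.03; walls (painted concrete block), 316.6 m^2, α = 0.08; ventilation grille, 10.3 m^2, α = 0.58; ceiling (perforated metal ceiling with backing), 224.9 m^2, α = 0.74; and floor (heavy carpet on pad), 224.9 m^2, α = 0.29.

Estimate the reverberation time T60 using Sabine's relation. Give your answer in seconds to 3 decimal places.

0.783 seconds

Total absorption A = 24.2·0.03 + 316.6·0.08 + 10.3·0.58 + 224.9·0.74 + 224.9·0.29
  = 0.726 + 25.328 + 5.974 + 166.426 + 65.221 = 263.675 m^2 sabins.
Volume V = 18.9 × 11.9 × 5.7 = 1281.987 m³.
Sabine: RT60 = 0.161 × 1281.987 / 263.675 = 0.783 s.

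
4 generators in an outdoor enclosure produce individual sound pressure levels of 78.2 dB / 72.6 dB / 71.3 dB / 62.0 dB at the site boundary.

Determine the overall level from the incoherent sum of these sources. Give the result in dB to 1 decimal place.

Σ 10^(Lᵢ/10) = 9.934e+07.
L_total = 10·log₁₀(9.934e+07) = 80.0 dB.

80.0 dB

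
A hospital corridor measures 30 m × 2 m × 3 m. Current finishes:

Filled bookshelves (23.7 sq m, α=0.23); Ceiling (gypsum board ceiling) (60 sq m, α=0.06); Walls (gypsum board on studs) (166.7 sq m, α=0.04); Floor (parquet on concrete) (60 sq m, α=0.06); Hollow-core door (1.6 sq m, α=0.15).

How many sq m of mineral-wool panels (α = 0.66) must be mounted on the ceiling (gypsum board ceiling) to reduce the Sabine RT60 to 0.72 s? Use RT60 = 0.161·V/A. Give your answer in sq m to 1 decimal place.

34.5

A₁ = Σ Sᵢαᵢ = 23.7·0.23 + 60·0.06 + 166.7·0.04 + 60·0.06 + 1.6·0.15 = 19.559 sabins.
V = 180 m³. Target absorption A₂ = 0.161 × 180 / 0.72 = 40.250 sabins.
ΔA needed = 40.250 − 19.559 = 20.691 sabins.
Each sq m of panel replacing the ceiling (gypsum board ceiling) adds (0.66 − 0.06) = 0.60 sabins.
Area = ΔA/Δα = 20.691/0.60 = 34.5 sq m.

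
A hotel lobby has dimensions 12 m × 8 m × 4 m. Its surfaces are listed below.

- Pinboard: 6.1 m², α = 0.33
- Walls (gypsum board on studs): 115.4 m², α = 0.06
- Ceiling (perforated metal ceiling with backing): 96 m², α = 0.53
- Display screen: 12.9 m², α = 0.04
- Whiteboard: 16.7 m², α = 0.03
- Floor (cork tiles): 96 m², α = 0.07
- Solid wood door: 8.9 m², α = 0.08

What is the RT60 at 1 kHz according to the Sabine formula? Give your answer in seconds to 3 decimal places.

0.906 seconds

A = Σ Sᵢαᵢ = 6.1*0.33 + 115.4*0.06 + 96*0.53 + 12.9*0.04 + 16.7*0.03 + 96*0.07 + 8.9*0.08 = 68.266 sabins.
Volume V = 12 × 8 × 4 = 384 m³.
Sabine: RT60 = 0.161 × 384 / 68.266 = 0.906 s.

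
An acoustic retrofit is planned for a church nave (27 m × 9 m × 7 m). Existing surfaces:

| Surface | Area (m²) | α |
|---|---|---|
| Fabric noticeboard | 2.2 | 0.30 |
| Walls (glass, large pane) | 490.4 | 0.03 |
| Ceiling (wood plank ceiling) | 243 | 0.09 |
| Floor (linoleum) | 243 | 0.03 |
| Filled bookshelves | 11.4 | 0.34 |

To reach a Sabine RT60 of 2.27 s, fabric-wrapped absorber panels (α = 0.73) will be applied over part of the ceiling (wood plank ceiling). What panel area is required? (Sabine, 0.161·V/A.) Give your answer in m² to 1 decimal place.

112.9

Equivalent absorption area: A₁ = 2.2·0.30 + 490.4·0.03 + 243·0.09 + 243·0.03 + 11.4·0.34 = 48.408 m².
Required A₂ = 0.161·1701/2.27 = 120.644 sabins.
Absorption to add: 120.644 − 48.408 = 72.236 sabins.
Each m² of panel replacing the ceiling (wood plank ceiling) adds (0.73 − 0.09) = 0.64 sabins.
Area = ΔA/Δα = 72.236/0.64 = 112.9 m².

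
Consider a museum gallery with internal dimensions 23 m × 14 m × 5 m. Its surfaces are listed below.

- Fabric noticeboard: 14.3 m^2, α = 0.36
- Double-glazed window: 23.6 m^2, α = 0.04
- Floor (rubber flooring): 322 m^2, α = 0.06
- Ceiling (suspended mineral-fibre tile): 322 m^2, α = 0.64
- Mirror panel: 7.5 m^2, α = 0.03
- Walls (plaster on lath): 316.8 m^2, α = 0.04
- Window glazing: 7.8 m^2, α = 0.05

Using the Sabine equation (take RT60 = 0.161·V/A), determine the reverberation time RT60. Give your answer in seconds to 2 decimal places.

1.06 seconds

Summing Sᵢαᵢ: 5.148 + 0.944 + 19.320 + 206.080 + 0.225 + 12.672 + 0.390 → A = 244.779 sabins.
V = 23·14·5 = 1610 m³.
RT60 = 0.161 · V / A = 0.161 × 1610 / 244.779 = 1.06 s.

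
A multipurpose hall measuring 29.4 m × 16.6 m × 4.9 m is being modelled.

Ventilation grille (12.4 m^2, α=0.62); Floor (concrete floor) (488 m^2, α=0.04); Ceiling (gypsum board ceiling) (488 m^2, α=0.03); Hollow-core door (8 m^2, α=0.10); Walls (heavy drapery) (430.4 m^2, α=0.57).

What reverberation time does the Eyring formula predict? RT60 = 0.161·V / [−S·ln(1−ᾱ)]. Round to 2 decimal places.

S = Σ Sᵢ = 1426.8 m^2.
Σ(Sᵢαᵢ) = 12.4·0.62 + 488·0.04 + 488·0.03 + 8·0.10 + 430.4·0.57 = 287.976.
ᾱ = 287.976 / 1426.8 = 0.2018.
−S·ln(1−ᾱ) = −1426.8 × ln(1 − 0.2018) = 321.595.
V = 29.4 × 16.6 × 4.9 = 2391.396 m³.
T = 0.161·V/[−S·ln(1−ᾱ)] = 0.161·2391.396/321.595 = 1.20 s.

1.20 s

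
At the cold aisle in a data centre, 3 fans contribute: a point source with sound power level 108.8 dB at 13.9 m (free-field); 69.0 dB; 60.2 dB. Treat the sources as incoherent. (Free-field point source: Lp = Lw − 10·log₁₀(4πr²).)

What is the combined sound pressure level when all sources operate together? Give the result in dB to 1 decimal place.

Source at 13.9 m: Lp = 108.8 − 10·log₁₀(4π·13.9²) = 108.8 − 10·log₁₀(2427.948) = 74.9 dB.
Converting to relative power and adding: 10^(74.9/10) + 10^(69.0/10) + 10^(60.2/10) = 3.989e+07.
L_total = 10·log₁₀(3.989e+07) = 76.0 dB.

76.0 dB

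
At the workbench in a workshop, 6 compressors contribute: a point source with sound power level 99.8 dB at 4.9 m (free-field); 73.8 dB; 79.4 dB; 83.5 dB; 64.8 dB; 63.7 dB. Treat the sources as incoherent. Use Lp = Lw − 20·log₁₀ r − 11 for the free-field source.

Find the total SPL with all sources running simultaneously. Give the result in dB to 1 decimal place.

85.7 dB

Source at 4.9 m: Lp = 99.8 − 20·log₁₀(4.9) − 11 = 75.0 dB.
Σ 10^(Lᵢ/10) = 3.719e+08.
Combined level = 10 log₁₀(3.719e+08) = 85.7 dB.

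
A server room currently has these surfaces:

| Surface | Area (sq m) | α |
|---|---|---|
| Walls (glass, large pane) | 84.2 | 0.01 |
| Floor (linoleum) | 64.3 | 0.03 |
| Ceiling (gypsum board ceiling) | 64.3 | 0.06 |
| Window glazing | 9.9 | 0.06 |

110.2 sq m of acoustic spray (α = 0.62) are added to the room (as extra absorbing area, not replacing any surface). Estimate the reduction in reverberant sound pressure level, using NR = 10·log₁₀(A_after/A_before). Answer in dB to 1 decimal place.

10.2 dB

Summing Sᵢαᵢ: 0.842 + 1.929 + 3.858 + 0.594 → A_before = 7.223 sabins.
Added absorption = 110.2 × 0.62 = 68.324 sabins.
A_after = 7.223 + 68.324 = 75.547 sabins.
NR = 10·log₁₀(75.547/7.223) = 10.2 dB.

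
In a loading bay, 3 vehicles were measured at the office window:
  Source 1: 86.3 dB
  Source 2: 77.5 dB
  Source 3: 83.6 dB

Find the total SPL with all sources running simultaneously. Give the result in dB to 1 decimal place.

88.5 dB

Converting to relative power and adding: 10^(86.3/10) + 10^(77.5/10) + 10^(83.6/10) = 7.119e+08.
Combined level = 10 log₁₀(7.119e+08) = 88.5 dB.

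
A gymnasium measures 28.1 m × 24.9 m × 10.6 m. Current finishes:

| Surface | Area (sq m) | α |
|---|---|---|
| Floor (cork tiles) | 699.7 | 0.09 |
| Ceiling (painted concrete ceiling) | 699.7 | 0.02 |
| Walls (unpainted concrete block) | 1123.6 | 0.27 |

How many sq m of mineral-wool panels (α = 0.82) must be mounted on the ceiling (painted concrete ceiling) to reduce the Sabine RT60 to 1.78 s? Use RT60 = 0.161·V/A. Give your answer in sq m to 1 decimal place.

363.1

Equivalent absorption area: A₁ = 699.7*0.09 + 699.7*0.02 + 1123.6*0.27 = 380.339 sq m.
V = 7416.714 m³. Target absorption A₂ = 0.161 × 7416.714 / 1.78 = 670.838 sabins.
Absorption to add: 670.838 − 380.339 = 290.499 sabins.
Each sq m of panel replacing the ceiling (painted concrete ceiling) adds (0.82 − 0.02) = 0.80 sabins.
Panel area = 290.499 / 0.80 = 363.1 sq m.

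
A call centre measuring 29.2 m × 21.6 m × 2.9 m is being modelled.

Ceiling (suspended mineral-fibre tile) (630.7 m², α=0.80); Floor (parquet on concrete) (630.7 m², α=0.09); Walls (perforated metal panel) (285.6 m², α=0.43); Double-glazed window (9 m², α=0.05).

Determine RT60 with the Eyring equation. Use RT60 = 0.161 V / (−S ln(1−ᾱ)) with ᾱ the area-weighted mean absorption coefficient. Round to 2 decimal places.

0.33 s

S = Σ Sᵢ = 1556.0 m².
Absorption A = 630.7·0.80 + 630.7·0.09 + 285.6·0.43 + 9·0.05 = 684.581 sabins.
Mean coefficient ᾱ = A/S = 0.4400.
−S·ln(1−ᾱ) = −1556.0 × ln(1 − 0.4400) = 902.198.
V = 29.2 × 21.6 × 2.9 = 1829.088 m³.
T = 0.161·V/[−S·ln(1−ᾱ)] = 0.161·1829.088/902.198 = 0.33 s.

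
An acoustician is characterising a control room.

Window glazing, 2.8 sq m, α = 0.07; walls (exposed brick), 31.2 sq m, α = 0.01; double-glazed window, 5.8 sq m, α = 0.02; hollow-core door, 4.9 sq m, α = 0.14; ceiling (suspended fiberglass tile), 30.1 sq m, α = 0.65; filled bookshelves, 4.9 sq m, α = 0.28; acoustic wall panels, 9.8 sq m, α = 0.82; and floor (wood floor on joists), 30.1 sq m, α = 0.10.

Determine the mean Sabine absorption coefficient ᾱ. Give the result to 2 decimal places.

S = Σ Sᵢ = 2.8 + 31.2 + 5.8 + 4.9 + 30.1 + 4.9 + 9.8 + 30.1 = 119.6 sq m.
A = 2.8*0.07 + 31.2*0.01 + 5.8*0.02 + 4.9*0.14 + 30.1*0.65 + 4.9*0.28 + 9.8*0.82 + 30.1*0.10 = 33.293 sabins.
ᾱ = 33.293 / 119.6 = 0.28.

0.28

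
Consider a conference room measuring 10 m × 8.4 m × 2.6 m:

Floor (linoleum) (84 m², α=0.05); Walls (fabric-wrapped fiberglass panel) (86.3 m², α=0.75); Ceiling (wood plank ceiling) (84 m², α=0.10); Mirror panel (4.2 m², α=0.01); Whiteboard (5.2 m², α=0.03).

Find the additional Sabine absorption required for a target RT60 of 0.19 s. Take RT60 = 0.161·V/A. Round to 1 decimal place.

107.5 sabins

Summing Sᵢαᵢ: 4.200 + 64.725 + 8.400 + 0.042 + 0.156 → A₁ = 77.523 sabins.
V = 218.4 m³. Required absorption A₂ = 0.161 × 218.4 / 0.19 = 185.065 sabins.
Additional absorption ΔA = 185.065 − 77.523 = 107.5 sabins.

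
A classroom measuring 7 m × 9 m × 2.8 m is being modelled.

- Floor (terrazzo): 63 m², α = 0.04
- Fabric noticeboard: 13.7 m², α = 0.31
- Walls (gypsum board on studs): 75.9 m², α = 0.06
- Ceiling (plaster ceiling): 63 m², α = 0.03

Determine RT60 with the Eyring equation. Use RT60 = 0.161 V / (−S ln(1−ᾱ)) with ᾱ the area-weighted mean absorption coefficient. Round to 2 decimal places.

Total surface area S = 63 + 13.7 + 75.9 + 63 = 215.6 m².
Σ(Sᵢαᵢ) = 63×0.04 + 13.7×0.31 + 75.9×0.06 + 63×0.03 = 13.211.
Mean coefficient ᾱ = A/S = 0.0613.
Eyring denominator: −S ln(1−ᾱ) = 13.639.
V = 7 × 9 × 2.8 = 176.4 m³.
RT60 = 0.161 × 176.4 / 13.639 = 2.08 s.

2.08 seconds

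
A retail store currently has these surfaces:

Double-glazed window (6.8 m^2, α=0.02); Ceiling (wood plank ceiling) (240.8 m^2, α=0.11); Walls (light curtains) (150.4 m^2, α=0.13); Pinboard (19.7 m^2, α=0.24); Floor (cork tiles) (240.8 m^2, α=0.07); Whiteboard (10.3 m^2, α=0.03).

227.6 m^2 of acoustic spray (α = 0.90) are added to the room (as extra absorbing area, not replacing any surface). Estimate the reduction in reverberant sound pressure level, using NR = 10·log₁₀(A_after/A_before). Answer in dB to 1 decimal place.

6.0 dB

Total absorption A_before = 6.8×0.02 + 240.8×0.11 + 150.4×0.13 + 19.7×0.24 + 240.8×0.07 + 10.3×0.03
  = 0.136 + 26.488 + 19.552 + 4.728 + 16.856 + 0.309 = 68.069 m^2 sabins.
Treatment contributes 227.6·0.90 = 204.840 sabins.
New total A_after = 272.909 sabins.
NR = 10·log₁₀(272.909/68.069) = 6.0 dB.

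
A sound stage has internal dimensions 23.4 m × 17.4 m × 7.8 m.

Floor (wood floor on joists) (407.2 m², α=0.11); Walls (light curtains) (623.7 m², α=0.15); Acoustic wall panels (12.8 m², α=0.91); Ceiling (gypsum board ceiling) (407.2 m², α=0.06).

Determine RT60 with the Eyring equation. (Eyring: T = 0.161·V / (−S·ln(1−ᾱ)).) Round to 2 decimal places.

S = Σ Sᵢ = 1450.9 m².
Σ(Sᵢαᵢ) = 407.2·0.11 + 623.7·0.15 + 12.8·0.91 + 407.2·0.06 = 174.427.
Mean coefficient ᾱ = A/S = 0.1202.
Eyring denominator: −S ln(1−ᾱ) = 185.803.
V = 23.4 × 17.4 × 7.8 = 3175.848 m³.
RT60 = 0.161 × 3175.848 / 185.803 = 2.75 s.

2.75 s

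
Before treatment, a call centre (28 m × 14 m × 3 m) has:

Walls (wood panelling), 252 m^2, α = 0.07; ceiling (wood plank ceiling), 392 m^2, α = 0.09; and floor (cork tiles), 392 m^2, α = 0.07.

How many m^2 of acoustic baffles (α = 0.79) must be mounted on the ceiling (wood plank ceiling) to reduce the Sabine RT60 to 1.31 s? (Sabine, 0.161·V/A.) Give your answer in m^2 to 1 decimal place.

Total absorption A₁ = 252*0.07 + 392*0.09 + 392*0.07
  = 17.640 + 35.280 + 27.440 = 80.360 m^2 sabins.
V = 1176 m³. Target absorption A₂ = 0.161 × 1176 / 1.31 = 144.531 sabins.
ΔA needed = 144.531 − 80.360 = 64.171 sabins.
Each m^2 of panel replacing the ceiling (wood plank ceiling) adds (0.79 − 0.09) = 0.70 sabins.
Area = ΔA/Δα = 64.171/0.70 = 91.7 m^2.

91.7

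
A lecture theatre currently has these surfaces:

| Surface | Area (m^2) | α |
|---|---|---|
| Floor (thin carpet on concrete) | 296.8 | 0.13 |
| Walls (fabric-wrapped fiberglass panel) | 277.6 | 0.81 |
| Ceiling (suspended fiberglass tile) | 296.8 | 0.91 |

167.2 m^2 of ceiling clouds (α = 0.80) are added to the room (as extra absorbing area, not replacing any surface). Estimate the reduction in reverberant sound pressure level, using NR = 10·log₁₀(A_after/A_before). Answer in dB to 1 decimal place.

1.0 dB

Summing Sᵢαᵢ: 38.584 + 224.856 + 270.088 → A_before = 533.528 sabins.
Treatment contributes 167.2·0.80 = 133.760 sabins.
New total A_after = 667.288 sabins.
NR = 10·log₁₀(667.288/533.528) = 1.0 dB.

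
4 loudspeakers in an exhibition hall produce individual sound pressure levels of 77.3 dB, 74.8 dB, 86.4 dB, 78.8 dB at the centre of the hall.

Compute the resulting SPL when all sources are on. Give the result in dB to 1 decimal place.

Sum in the linear (power) domain: Σ 10^(Lᵢ/10) = 10^(77.3/10) + 10^(74.8/10) + 10^(86.4/10) + 10^(78.8/10) = 5.963e+08.
L_total = 10·log₁₀(5.963e+08) = 87.8 dB.

87.8 dB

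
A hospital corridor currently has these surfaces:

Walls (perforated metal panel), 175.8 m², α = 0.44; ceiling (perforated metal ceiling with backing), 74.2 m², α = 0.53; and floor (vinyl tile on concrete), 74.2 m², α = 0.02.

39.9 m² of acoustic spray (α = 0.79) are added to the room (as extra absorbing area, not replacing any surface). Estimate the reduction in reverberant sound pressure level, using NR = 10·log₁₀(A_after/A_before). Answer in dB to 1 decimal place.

Equivalent absorption area: A_before = 175.8×0.44 + 74.2×0.53 + 74.2×0.02 = 118.162 m².
Added absorption = 39.9 × 0.79 = 31.521 sabins.
New total A_after = 149.683 sabins.
Reduction = 10 log₁₀(A_after/A_before) = 10 log₁₀(1.2668) = 1.0 dB.

1.0 dB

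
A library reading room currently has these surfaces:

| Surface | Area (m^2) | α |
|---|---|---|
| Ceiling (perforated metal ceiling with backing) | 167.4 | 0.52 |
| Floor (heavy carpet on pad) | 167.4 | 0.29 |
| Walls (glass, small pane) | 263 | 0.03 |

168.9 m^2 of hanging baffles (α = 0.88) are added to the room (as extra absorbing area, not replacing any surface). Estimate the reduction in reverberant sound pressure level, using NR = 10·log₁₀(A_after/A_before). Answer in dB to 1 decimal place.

3.1 dB

A_before = Σ Sᵢαᵢ = 167.4·0.52 + 167.4·0.29 + 263·0.03 = 143.484 sabins.
Treatment contributes 168.9·0.88 = 148.632 sabins.
New total A_after = 292.116 sabins.
NR = 10·log₁₀(292.116/143.484) = 3.1 dB.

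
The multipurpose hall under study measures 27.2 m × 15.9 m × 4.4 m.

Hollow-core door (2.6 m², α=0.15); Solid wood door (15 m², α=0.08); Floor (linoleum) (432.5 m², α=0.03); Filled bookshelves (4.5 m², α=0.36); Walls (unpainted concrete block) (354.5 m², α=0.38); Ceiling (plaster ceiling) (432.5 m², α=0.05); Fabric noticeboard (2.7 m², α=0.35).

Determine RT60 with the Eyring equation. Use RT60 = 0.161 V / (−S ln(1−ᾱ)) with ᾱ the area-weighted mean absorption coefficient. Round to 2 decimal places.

S = Σ Sᵢ = 1244.3 m².
Absorption A = 2.6×0.15 + 15×0.08 + 432.5×0.03 + 4.5×0.36 + 354.5×0.38 + 432.5×0.05 + 2.7×0.35 = 173.465 sabins.
Mean coefficient ᾱ = A/S = 0.1394.
Eyring denominator: −S ln(1−ᾱ) = 186.801.
V = 27.2 × 15.9 × 4.4 = 1902.912 m³.
RT60 = 0.161 × 1902.912 / 186.801 = 1.64 s.

1.64 seconds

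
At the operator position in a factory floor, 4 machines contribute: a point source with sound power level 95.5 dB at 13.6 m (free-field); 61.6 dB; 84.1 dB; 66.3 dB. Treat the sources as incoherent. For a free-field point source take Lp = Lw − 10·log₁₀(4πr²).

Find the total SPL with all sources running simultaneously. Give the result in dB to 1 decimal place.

Source at 13.6 m: Lp = 95.5 − 10·log₁₀(4π·13.6²) = 95.5 − 10·log₁₀(2324.276) = 61.8 dB.
Σ 10^(Lᵢ/10) = 2.643e+08.
L_total = 10·log₁₀(2.643e+08) = 84.2 dB.

84.2 dB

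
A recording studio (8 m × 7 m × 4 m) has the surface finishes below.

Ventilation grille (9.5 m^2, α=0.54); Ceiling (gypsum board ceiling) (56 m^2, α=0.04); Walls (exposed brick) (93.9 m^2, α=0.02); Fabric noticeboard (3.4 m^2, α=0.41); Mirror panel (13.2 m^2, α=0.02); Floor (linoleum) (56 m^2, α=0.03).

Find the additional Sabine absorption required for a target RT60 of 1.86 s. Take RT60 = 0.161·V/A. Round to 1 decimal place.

A₁ = Σ Sᵢαᵢ = 9.5×0.54 + 56×0.04 + 93.9×0.02 + 3.4×0.41 + 13.2×0.02 + 56×0.03 = 12.586 sabins.
V = 224 m³. Required absorption A₂ = 0.161 × 224 / 1.86 = 19.389 sabins.
ΔA = A₂ − A₁ = 19.389 − 12.586 = 6.8 sabins.

6.8 sabins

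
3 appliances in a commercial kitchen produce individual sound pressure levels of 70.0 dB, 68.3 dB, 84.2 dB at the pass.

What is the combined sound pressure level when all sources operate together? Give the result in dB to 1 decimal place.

Sum in the linear (power) domain: Σ 10^(Lᵢ/10) = 10^(70.0/10) + 10^(68.3/10) + 10^(84.2/10) = 2.798e+08.
Back to dB: 10·log₁₀ Σ = 84.5 dB.

84.5 dB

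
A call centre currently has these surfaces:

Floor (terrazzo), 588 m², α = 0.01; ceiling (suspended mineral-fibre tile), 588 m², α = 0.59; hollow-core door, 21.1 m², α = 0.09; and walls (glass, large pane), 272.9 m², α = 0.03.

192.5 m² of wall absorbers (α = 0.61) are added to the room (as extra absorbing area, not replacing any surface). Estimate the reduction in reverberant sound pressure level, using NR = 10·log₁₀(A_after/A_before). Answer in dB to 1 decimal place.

1.2 dB

Total absorption A_before = 588·0.01 + 588·0.59 + 21.1·0.09 + 272.9·0.03
  = 5.880 + 346.920 + 1.899 + 8.187 = 362.886 m² sabins.
Treatment contributes 192.5·0.61 = 117.425 sabins.
New total A_after = 480.311 sabins.
Reduction = 10 log₁₀(A_after/A_before) = 10 log₁₀(1.3236) = 1.2 dB.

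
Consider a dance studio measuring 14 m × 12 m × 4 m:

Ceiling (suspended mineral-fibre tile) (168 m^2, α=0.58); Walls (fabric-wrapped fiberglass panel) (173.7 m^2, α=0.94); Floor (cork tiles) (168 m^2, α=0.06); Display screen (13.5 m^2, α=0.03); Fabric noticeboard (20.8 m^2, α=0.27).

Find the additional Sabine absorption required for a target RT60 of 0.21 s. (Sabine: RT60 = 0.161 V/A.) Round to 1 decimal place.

Total absorption A₁ = 168*0.58 + 173.7*0.94 + 168*0.06 + 13.5*0.03 + 20.8*0.27
  = 97.440 + 163.278 + 10.080 + 0.405 + 5.616 = 276.819 m^2 sabins.
Target A₂ = 0.161·672/0.21 = 515.200 sabins (V = 672 m³).
Shortfall: 515.200 − 276.819 = 238.4 sabins.

238.4 sabins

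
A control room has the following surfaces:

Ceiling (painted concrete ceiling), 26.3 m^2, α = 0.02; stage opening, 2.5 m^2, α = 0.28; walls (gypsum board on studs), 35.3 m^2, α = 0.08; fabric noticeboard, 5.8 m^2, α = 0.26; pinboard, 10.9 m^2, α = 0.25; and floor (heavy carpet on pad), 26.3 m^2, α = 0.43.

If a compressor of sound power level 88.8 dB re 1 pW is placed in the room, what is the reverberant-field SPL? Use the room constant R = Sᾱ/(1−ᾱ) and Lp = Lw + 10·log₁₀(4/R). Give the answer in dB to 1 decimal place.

81.0 dB

Σ(Sᵢαᵢ) = 26.3·0.02 + 2.5·0.28 + 35.3·0.08 + 5.8·0.26 + 10.9·0.25 + 26.3·0.43 = 19.592; total area S = 107.1 m^2.
ᾱ = 0.1829, so room constant R = A/(1−ᾱ) = 23.977 m^2.
Lp = 88.8 + 10·log₁₀(4/23.977) = 88.8 + (-7.78) = 81.0 dB.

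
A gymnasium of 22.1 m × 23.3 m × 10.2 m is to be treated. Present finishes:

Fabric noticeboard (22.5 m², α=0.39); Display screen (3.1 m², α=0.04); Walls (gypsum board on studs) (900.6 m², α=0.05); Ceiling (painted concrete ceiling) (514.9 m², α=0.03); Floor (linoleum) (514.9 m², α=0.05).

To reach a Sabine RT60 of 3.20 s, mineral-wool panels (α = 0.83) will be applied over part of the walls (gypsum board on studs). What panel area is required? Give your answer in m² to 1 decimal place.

Equivalent absorption area: A₁ = 22.5*0.39 + 3.1*0.04 + 900.6*0.05 + 514.9*0.03 + 514.9*0.05 = 95.121 m².
Required A₂ = 0.161·5252.286/3.20 = 264.256 sabins.
Absorption to add: 264.256 − 95.121 = 169.135 sabins.
Net gain per m²: Δα = 0.83 − 0.05 = 0.78.
Panel area = 169.135 / 0.78 = 216.8 m².

216.8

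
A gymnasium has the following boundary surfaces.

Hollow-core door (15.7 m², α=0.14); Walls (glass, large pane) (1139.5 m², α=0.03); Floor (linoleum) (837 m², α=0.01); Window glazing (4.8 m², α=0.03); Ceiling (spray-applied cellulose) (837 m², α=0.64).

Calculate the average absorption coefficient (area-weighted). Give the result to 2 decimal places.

S = Σ Sᵢ = 15.7 + 1139.5 + 837 + 4.8 + 837 = 2834.0 m².
Weighted sum Σ Sα = 580.577.
ᾱ = A/S = 0.20.

0.20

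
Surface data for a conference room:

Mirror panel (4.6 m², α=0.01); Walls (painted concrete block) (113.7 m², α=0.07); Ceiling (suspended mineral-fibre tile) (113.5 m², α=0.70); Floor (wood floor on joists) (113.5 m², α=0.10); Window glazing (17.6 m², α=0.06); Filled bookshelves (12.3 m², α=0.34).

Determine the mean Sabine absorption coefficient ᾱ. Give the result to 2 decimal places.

0.28

S = Σ Sᵢ = 4.6 + 113.7 + 113.5 + 113.5 + 17.6 + 12.3 = 375.2 m².
Weighted sum Σ Sα = 104.043.
ᾱ = A/S = 0.28.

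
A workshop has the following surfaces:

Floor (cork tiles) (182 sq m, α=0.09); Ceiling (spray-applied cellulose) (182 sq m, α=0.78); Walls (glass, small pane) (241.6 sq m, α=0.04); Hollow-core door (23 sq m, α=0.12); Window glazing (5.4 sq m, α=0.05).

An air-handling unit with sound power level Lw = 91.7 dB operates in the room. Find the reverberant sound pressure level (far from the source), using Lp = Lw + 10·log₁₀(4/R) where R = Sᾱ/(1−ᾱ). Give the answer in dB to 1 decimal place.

A = 171.034 sabins; S = 634.0 sq m.
ᾱ = 0.2698, so room constant R = A/(1−ᾱ) = 234.229 sq m.
Lp = Lw + 10 log₁₀(4/R) = 91.7 -17.68 = 74.0 dB.

74.0 dB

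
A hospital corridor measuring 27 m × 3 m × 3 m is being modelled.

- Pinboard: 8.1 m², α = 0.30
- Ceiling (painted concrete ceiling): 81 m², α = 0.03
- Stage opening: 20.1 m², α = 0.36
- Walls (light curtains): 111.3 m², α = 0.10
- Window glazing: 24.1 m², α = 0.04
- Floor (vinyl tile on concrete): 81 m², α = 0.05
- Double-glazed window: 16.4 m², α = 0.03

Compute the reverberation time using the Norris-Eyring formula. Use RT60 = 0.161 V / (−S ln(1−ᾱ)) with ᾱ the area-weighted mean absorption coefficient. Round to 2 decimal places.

Total surface area S = 8.1 + 81 + 20.1 + 111.3 + 24.1 + 81 + 16.4 = 342.0 m².
Absorption A = 8.1×0.30 + 81×0.03 + 20.1×0.36 + 111.3×0.10 + 24.1×0.04 + 81×0.05 + 16.4×0.03 = 28.732 sabins.
Mean coefficient ᾱ = A/S = 0.0840.
−S·ln(1−ᾱ) = −342.0 × ln(1 − 0.0840) = 30.007.
V = 27 × 3 × 3 = 243 m³.
T = 0.161·V/[−S·ln(1−ᾱ)] = 0.161·243/30.007 = 1.30 s.

1.30 s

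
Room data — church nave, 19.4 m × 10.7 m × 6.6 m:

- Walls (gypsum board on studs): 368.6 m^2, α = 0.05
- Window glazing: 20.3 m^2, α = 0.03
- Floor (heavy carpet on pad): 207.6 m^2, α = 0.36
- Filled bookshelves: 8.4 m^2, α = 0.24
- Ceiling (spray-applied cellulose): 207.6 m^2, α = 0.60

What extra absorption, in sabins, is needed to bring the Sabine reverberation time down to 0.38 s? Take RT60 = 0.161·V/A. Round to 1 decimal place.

Total absorption A₁ = 368.6·0.05 + 20.3·0.03 + 207.6·0.36 + 8.4·0.24 + 207.6·0.60
  = 18.430 + 0.609 + 74.736 + 2.016 + 124.560 = 220.351 m^2 sabins.
For T = 0.38 s, need A₂ = 0.161·V/T = 0.161·1370.028/0.38 = 580.459 sabins.
Additional absorption ΔA = 580.459 − 220.351 = 360.1 sabins.

360.1 sabins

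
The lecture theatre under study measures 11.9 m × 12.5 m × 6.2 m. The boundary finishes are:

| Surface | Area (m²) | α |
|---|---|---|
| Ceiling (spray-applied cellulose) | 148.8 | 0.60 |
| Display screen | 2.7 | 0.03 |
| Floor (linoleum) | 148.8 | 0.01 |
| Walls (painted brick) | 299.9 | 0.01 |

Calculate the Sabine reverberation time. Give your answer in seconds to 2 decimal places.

1.58 sec

Summing Sᵢαᵢ: 89.280 + 0.081 + 1.488 + 2.999 → A = 93.848 sabins.
Volume V = 11.9 × 12.5 × 6.2 = 922.25 m³.
Sabine: RT60 = 0.161 × 922.25 / 93.848 = 1.58 s.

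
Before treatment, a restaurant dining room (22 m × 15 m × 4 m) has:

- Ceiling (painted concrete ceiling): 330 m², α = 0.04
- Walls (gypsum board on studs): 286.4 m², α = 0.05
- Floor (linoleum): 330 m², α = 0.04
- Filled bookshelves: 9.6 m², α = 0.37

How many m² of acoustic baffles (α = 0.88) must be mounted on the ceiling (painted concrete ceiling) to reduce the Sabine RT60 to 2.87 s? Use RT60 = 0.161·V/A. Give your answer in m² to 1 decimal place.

35.4

Equivalent absorption area: A₁ = 330*0.04 + 286.4*0.05 + 330*0.04 + 9.6*0.37 = 44.272 m².
V = 1320 m³. Target absorption A₂ = 0.161 × 1320 / 2.87 = 74.049 sabins.
ΔA needed = 74.049 − 44.272 = 29.777 sabins.
Each m² of panel replacing the ceiling (painted concrete ceiling) adds (0.88 − 0.04) = 0.84 sabins.
Area = ΔA/Δα = 29.777/0.84 = 35.4 m².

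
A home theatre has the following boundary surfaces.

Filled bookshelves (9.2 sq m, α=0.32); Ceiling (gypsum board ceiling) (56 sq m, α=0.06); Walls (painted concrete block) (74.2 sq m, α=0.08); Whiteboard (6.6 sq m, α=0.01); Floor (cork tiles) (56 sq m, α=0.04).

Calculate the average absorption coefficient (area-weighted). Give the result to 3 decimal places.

Total surface area S = 202.0 sq m.
A = 9.2·0.32 + 56·0.06 + 74.2·0.08 + 6.6·0.01 + 56·0.04 = 14.546 sabins.
ᾱ = 14.546 / 202.0 = 0.072.

0.072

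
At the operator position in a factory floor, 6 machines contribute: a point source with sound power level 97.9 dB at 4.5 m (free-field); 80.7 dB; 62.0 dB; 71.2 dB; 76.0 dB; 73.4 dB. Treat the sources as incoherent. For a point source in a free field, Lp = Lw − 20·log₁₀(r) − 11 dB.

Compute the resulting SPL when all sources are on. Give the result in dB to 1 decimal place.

Source at 4.5 m: Lp = 97.9 − 20·log₁₀(4.5) − 11 = 73.8 dB.
Σ 10^(Lᵢ/10) = 2.179e+08.
Back to dB: 10·log₁₀ Σ = 83.4 dB.

83.4 dB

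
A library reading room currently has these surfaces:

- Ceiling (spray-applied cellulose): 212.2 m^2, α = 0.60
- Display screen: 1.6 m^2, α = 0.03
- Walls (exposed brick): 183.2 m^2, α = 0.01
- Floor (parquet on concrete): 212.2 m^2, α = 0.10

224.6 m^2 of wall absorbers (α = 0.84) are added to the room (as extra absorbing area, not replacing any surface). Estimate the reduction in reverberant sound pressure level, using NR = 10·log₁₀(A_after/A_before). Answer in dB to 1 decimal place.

3.5 dB

Equivalent absorption area: A_before = 212.2*0.60 + 1.6*0.03 + 183.2*0.01 + 212.2*0.10 = 150.420 m^2.
Treatment contributes 224.6·0.84 = 188.664 sabins.
New total A_after = 339.084 sabins.
Reduction = 10 log₁₀(A_after/A_before) = 10 log₁₀(2.2542) = 3.5 dB.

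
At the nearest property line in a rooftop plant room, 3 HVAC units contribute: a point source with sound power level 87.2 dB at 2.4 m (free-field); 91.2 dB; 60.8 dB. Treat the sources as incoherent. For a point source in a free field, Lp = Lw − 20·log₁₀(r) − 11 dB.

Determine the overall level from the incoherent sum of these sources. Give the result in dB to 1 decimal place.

Source at 2.4 m: Lp = 87.2 − 20·log₁₀(2.4) − 11 = 68.6 dB.
Converting to relative power and adding: 10^(68.6/10) + 10^(91.2/10) + 10^(60.8/10) = 1.327e+09.
Combined level = 10 log₁₀(1.327e+09) = 91.2 dB.

91.2 dB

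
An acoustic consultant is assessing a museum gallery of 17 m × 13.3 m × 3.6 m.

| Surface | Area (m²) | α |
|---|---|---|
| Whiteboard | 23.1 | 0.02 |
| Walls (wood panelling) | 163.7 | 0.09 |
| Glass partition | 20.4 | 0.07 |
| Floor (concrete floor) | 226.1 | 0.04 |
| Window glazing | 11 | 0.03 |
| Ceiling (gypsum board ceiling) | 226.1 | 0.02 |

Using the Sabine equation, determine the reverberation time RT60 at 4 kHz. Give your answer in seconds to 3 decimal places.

4.294 s

A = Σ Sᵢαᵢ = 23.1·0.02 + 163.7·0.09 + 20.4·0.07 + 226.1·0.04 + 11·0.03 + 226.1·0.02 = 30.519 sabins.
Room volume: 813.96 m³.
T = 0.161 V/A = 0.161·813.96/30.519 = 4.294 s.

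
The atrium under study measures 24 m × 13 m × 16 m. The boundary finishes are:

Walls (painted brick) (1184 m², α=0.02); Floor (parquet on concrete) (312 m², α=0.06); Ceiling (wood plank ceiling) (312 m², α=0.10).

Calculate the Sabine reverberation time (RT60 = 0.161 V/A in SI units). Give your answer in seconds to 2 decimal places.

Total absorption A = 1184×0.02 + 312×0.06 + 312×0.10
  = 23.680 + 18.720 + 31.200 = 73.600 m² sabins.
Volume V = 24 × 13 × 16 = 4992 m³.
Sabine: RT60 = 0.161 × 4992 / 73.600 = 10.92 s.

10.92 s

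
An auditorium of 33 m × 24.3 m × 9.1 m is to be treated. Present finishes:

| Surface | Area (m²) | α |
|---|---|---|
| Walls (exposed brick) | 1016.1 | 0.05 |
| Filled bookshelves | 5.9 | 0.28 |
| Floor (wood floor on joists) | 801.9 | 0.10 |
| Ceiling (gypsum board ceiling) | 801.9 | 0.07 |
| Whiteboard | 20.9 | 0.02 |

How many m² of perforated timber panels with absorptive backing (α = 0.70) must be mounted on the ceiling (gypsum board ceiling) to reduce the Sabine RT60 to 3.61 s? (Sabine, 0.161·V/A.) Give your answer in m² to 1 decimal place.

216.3

Total absorption A₁ = 1016.1·0.05 + 5.9·0.28 + 801.9·0.10 + 801.9·0.07 + 20.9·0.02
  = 50.805 + 1.652 + 80.190 + 56.133 + 0.418 = 189.198 m² sabins.
V = 7297.29 m³. Target absorption A₂ = 0.161 × 7297.29 / 3.61 = 325.447 sabins.
ΔA needed = 325.447 − 189.198 = 136.249 sabins.
Each m² of panel replacing the ceiling (gypsum board ceiling) adds (0.70 − 0.07) = 0.63 sabins.
Panel area = 136.249 / 0.63 = 216.3 m².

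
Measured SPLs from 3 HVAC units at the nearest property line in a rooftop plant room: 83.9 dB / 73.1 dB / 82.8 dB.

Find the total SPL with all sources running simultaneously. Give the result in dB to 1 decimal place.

Converting to relative power and adding: 10^(83.9/10) + 10^(73.1/10) + 10^(82.8/10) = 4.564e+08.
L_total = 10·log₁₀(4.564e+08) = 86.6 dB.

86.6 dB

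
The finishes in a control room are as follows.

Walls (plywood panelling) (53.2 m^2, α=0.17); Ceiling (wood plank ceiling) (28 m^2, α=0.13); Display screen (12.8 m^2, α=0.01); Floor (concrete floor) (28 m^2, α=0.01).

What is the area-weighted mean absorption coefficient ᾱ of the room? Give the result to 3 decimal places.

0.107

Total surface area S = 122.0 m^2.
Weighted sum Σ Sα = 13.092.
ᾱ = A/S = 0.107.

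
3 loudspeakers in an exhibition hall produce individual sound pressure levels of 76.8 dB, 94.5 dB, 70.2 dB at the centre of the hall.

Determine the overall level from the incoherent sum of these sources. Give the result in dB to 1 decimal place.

94.6 dB

Converting to relative power and adding: 10^(76.8/10) + 10^(94.5/10) + 10^(70.2/10) = 2.877e+09.
Combined level = 10 log₁₀(2.877e+09) = 94.6 dB.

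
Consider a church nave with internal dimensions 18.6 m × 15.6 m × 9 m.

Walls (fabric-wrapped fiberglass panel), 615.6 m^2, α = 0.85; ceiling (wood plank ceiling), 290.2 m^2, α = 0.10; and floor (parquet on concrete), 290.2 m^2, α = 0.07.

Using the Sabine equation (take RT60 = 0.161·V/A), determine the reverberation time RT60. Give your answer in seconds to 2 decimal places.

Total absorption A = 615.6*0.85 + 290.2*0.10 + 290.2*0.07
  = 523.260 + 29.020 + 20.314 = 572.594 m^2 sabins.
Room volume: 2611.44 m³.
Sabine: RT60 = 0.161 × 2611.44 / 572.594 = 0.73 s.

0.73 seconds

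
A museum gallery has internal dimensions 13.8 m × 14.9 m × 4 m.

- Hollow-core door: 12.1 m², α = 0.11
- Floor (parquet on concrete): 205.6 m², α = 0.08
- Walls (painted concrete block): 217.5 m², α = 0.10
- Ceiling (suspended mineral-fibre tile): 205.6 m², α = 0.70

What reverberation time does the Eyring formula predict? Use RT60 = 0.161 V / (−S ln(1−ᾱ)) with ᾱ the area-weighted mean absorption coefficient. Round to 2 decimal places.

Total surface area S = 12.1 + 205.6 + 217.5 + 205.6 = 640.8 m².
Σ(Sᵢαᵢ) = 12.1·0.11 + 205.6·0.08 + 217.5·0.10 + 205.6·0.70 = 183.449.
ᾱ = 183.449 / 640.8 = 0.2863.
−S·ln(1−ᾱ) = −640.8 × ln(1 − 0.2863) = 216.137.
V = 13.8 × 14.9 × 4 = 822.48 m³.
T = 0.161·V/[−S·ln(1−ᾱ)] = 0.161·822.48/216.137 = 0.61 s.

0.61 s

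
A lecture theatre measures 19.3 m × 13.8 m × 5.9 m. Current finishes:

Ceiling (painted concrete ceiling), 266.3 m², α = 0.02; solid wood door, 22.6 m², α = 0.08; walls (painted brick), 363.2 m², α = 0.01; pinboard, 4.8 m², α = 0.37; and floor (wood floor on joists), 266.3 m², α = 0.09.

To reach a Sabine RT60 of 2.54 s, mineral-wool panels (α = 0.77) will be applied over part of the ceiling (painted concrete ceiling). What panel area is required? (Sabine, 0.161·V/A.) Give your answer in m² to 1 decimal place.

A₁ = Σ Sᵢαᵢ = 266.3*0.02 + 22.6*0.08 + 363.2*0.01 + 4.8*0.37 + 266.3*0.09 = 36.509 sabins.
Required A₂ = 0.161·1571.406/2.54 = 99.605 sabins.
Absorption to add: 99.605 − 36.509 = 63.096 sabins.
Net gain per m²: Δα = 0.77 − 0.02 = 0.75.
Panel area = 63.096 / 0.75 = 84.1 m².

84.1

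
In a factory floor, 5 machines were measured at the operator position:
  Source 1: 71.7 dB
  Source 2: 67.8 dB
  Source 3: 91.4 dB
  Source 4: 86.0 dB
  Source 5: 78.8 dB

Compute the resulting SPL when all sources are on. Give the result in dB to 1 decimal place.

92.7 dB

Converting to relative power and adding: 10^(71.7/10) + 10^(67.8/10) + 10^(91.4/10) + 10^(86.0/10) + 10^(78.8/10) = 1.875e+09.
Combined level = 10 log₁₀(1.875e+09) = 92.7 dB.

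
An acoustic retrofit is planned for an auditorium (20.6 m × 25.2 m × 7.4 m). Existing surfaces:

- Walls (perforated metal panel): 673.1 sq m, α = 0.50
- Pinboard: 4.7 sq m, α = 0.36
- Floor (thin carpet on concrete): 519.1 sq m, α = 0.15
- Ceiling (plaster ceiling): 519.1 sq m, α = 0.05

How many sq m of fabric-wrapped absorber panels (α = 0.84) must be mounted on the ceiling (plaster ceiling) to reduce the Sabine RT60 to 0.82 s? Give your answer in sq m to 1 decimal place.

A₁ = Σ Sᵢαᵢ = 673.1×0.50 + 4.7×0.36 + 519.1×0.15 + 519.1×0.05 = 442.062 sabins.
Required A₂ = 0.161·3841.488/0.82 = 754.243 sabins.
Absorption to add: 754.243 − 442.062 = 312.181 sabins.
Each sq m of panel replacing the ceiling (plaster ceiling) adds (0.84 − 0.05) = 0.79 sabins.
Area = ΔA/Δα = 312.181/0.79 = 395.2 sq m.

395.2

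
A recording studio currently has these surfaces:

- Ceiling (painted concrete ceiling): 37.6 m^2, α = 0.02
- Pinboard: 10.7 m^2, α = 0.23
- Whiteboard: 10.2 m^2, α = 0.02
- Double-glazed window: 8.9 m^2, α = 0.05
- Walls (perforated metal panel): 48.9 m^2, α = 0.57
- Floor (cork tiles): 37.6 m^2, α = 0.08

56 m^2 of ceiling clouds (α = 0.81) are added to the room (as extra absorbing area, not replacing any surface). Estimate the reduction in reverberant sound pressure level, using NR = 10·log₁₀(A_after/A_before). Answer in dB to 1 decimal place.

Equivalent absorption area: A_before = 37.6×0.02 + 10.7×0.23 + 10.2×0.02 + 8.9×0.05 + 48.9×0.57 + 37.6×0.08 = 34.743 m^2.
Added absorption = 56 × 0.81 = 45.360 sabins.
A_after = 34.743 + 45.360 = 80.103 sabins.
NR = 10·log₁₀(80.103/34.743) = 3.6 dB.

3.6 dB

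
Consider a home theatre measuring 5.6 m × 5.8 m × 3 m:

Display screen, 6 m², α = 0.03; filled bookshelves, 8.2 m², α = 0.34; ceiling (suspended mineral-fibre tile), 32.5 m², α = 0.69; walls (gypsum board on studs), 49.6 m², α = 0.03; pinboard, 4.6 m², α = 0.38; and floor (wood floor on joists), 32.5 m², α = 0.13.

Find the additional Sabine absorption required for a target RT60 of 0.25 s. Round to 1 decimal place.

29.9 sabins

A₁ = Σ Sᵢαᵢ = 6·0.03 + 8.2·0.34 + 32.5·0.69 + 49.6·0.03 + 4.6·0.38 + 32.5·0.13 = 32.854 sabins.
Target A₂ = 0.161·97.44/0.25 = 62.751 sabins (V = 97.44 m³).
Additional absorption ΔA = 62.751 − 32.854 = 29.9 sabins.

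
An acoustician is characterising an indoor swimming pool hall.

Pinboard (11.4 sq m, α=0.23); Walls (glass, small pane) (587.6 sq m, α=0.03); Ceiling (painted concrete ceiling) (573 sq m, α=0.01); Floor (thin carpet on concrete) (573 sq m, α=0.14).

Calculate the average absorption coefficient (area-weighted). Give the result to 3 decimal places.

0.061

Total surface area S = 1745.0 sq m.
Σ(Sᵢαᵢ) = 11.4×0.23 + 587.6×0.03 + 573×0.01 + 573×0.14 = 106.200.
ᾱ = A/S = 0.061.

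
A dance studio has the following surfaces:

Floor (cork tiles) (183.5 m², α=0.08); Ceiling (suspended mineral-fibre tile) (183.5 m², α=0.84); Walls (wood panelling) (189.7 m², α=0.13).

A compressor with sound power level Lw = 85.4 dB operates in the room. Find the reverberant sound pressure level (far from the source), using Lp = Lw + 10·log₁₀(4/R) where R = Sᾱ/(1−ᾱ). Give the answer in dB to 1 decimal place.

66.7 dB

Σ(Sᵢαᵢ) = 183.5·0.08 + 183.5·0.84 + 189.7·0.13 = 193.481; total area S = 556.7 m².
ᾱ = 193.481/556.7 = 0.3475; R = Sᾱ/(1−ᾱ) = 193.481/(1−0.3475) = 296.523 m².
Lp = Lw + 10 log₁₀(4/R) = 85.4 -18.70 = 66.7 dB.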